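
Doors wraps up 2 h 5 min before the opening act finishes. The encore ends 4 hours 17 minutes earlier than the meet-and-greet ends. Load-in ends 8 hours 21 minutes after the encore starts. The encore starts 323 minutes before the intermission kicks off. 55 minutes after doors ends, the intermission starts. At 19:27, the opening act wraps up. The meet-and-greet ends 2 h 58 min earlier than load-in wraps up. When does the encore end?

Doors ends at 19:27 − 125 min = 17:22.
The intermission starts at 17:22 + 55 min = 18:17.
The encore starts at 18:17 − 323 min = 12:54.
Load-in ends at 12:54 + 501 min = 21:15.
The meet-and-greet ends at 21:15 − 178 min = 18:17.
The encore ends at 18:17 − 257 min = 14:00.

14:00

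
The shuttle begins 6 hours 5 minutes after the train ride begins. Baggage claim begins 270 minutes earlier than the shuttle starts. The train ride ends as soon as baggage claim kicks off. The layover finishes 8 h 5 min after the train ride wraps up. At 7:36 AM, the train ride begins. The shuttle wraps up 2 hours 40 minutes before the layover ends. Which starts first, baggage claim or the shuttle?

The shuttle starts at 7:36 AM + 365 min = 1:41 PM.
Baggage claim starts at 1:41 PM − 270 min = 9:11 AM.
Baggage claim starts at 9:11 AM and the shuttle starts at 1:41 PM, so baggage claim is first.

baggage claim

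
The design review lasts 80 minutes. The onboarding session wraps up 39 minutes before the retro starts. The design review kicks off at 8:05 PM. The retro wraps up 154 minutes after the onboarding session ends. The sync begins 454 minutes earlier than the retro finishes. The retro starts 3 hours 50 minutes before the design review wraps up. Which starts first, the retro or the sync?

The design review ends at 8:05 PM + 80 min = 9:25 PM.
The retro starts at 9:25 PM − 230 min = 5:35 PM.
The onboarding session ends at 5:35 PM − 39 min = 4:56 PM.
The retro ends at 4:56 PM + 154 min = 7:30 PM.
The sync starts at 7:30 PM − 454 min = 11:56 AM.
The retro starts at 5:35 PM and the sync starts at 11:56 AM, so the sync is first.

the sync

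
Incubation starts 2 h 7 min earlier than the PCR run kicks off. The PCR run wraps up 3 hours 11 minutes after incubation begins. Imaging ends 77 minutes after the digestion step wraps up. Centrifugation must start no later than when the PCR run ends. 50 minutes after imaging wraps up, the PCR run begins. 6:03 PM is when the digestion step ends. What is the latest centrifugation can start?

9:14 PM

Imaging ends at 6:03 PM + 77 min = 7:20 PM.
The PCR run starts at 7:20 PM + 50 min = 8:10 PM.
Incubation starts at 8:10 PM − 127 min = 6:03 PM.
The PCR run ends at 6:03 PM + 191 min = 9:14 PM.
Centrifugation is bounded by the PCR run, so the latest it can start is 9:14 PM.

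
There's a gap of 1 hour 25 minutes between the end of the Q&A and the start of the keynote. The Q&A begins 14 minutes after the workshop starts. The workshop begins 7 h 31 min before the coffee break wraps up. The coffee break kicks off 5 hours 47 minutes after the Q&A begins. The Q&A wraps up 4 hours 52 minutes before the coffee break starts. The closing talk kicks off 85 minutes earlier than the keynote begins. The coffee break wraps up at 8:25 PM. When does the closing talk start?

The workshop starts at 8:25 PM − 451 min = 12:54 PM.
The Q&A starts at 12:54 PM + 14 min = 1:08 PM.
The coffee break starts at 1:08 PM + 347 min = 6:55 PM.
The Q&A ends at 6:55 PM − 292 min = 2:03 PM.
The keynote starts at 2:03 PM + 85 min = 3:28 PM.
The closing talk starts at 3:28 PM − 85 min = 2:03 PM.

2:03 PM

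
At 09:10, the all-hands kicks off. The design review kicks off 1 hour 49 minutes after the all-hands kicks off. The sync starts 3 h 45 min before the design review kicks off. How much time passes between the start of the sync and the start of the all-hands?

116 minutes

The design review starts at 09:10 + 109 min = 10:59.
The sync starts at 10:59 − 225 min = 07:14.
From 07:14 to 09:10 is 116 minutes.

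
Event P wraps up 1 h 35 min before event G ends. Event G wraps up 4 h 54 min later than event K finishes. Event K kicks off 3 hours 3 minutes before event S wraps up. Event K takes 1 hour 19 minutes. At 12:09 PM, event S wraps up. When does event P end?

1:44 PM

Event K starts at 12:09 PM − 183 min = 9:06 AM.
Event K ends at 9:06 AM + 79 min = 10:25 AM.
Event G ends at 10:25 AM + 294 min = 3:19 PM.
Event P ends at 3:19 PM − 95 min = 1:44 PM.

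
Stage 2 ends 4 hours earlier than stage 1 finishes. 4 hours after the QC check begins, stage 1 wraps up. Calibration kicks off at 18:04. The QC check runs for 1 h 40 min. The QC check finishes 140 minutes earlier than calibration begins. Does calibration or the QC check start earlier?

The QC check ends at 18:04 − 140 min = 15:44.
The QC check starts at 15:44 − 100 min = 14:04.
Calibration starts at 18:04 and the QC check starts at 14:04, so the QC check is first.

the QC check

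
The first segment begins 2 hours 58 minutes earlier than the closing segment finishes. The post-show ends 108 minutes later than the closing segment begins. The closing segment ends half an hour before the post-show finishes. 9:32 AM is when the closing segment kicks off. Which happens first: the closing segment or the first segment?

The post-show ends at 9:32 AM + 108 min = 11:20 AM.
The closing segment ends at 11:20 AM − 30 min = 10:50 AM.
The first segment starts at 10:50 AM − 178 min = 7:52 AM.
The closing segment starts at 9:32 AM and the first segment starts at 7:52 AM, so the first segment is first.

the first segment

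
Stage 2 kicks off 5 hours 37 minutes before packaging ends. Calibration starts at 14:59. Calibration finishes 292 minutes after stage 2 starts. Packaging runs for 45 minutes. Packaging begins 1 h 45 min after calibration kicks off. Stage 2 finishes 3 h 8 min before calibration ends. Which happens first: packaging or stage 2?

Packaging starts at 14:59 + 105 min = 16:44.
Packaging ends at 16:44 + 45 min = 17:29.
Stage 2 starts at 17:29 − 337 min = 11:52.
Packaging starts at 16:44 and stage 2 starts at 11:52, so stage 2 is first.

stage 2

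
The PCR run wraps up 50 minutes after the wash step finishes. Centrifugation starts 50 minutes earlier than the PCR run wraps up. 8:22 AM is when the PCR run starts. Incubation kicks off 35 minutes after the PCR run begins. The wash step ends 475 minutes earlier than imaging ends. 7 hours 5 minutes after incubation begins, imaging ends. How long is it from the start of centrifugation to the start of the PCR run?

Incubation starts at 8:22 AM + 35 min = 8:57 AM.
Imaging ends at 8:57 AM + 425 min = 4:02 PM.
The wash step ends at 4:02 PM − 475 min = 8:07 AM.
The PCR run ends at 8:07 AM + 50 min = 8:57 AM.
Centrifugation starts at 8:57 AM − 50 min = 8:07 AM.
From 8:07 AM to 8:22 AM is 15 minutes.

15 minutes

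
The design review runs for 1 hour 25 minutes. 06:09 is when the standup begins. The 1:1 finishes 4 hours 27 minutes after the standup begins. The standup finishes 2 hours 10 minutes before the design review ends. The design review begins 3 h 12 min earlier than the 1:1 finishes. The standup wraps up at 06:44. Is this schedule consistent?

No

The 1:1 ends at 06:09 + 267 min = 10:36.
The design review starts at 10:36 − 192 min = 07:24.
The design review ends at 07:24 + 85 min = 08:49.
The standup ends at 08:49 − 130 min = 06:39.
But the standup is also said to end at 06:44 — a 5-minute conflict.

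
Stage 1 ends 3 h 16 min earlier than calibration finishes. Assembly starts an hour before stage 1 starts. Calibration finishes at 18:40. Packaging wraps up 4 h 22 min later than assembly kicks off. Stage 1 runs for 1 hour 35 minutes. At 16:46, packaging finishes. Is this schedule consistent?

Stage 1 ends at 18:40 − 196 min = 15:24.
Stage 1 starts at 15:24 − 95 min = 13:49.
Assembly starts at 13:49 − 60 min = 12:49.
Packaging ends at 12:49 + 262 min = 17:11.
But packaging is also said to end at 16:46 — a 25-minute conflict.

No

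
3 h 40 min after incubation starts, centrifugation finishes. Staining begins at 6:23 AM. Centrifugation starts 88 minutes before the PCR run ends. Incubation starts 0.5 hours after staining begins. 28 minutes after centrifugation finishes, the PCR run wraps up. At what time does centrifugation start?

Incubation starts at 6:23 AM + 30 min = 6:53 AM.
Centrifugation ends at 6:53 AM + 220 min = 10:33 AM.
The PCR run ends at 10:33 AM + 28 min = 11:01 AM.
Centrifugation starts at 11:01 AM − 88 min = 9:33 AM.

9:33 AM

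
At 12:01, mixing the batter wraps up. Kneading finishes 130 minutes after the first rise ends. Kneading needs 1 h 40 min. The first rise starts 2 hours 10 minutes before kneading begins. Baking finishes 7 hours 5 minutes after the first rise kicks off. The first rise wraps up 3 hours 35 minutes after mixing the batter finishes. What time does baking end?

The first rise ends at 12:01 + 215 min = 15:36.
Kneading ends at 15:36 + 130 min = 17:46.
Kneading starts at 17:46 − 100 min = 16:06.
The first rise starts at 16:06 − 130 min = 13:56.
Baking ends at 13:56 + 425 min = 21:01.

21:01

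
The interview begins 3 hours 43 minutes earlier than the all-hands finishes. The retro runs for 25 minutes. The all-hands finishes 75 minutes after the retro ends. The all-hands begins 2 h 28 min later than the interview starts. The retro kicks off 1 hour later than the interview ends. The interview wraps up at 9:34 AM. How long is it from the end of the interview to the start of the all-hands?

The retro starts at 9:34 AM + 60 min = 10:34 AM.
The retro ends at 10:34 AM + 25 min = 10:59 AM.
The all-hands ends at 10:59 AM + 75 min = 12:14 PM.
The interview starts at 12:14 PM − 223 min = 8:31 AM.
The all-hands starts at 8:31 AM + 148 min = 10:59 AM.
From 9:34 AM to 10:59 AM is 85 minutes.

85 minutes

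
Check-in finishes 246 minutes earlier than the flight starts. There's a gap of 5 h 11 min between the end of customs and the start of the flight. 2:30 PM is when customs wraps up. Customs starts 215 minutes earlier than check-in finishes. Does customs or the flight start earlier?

The flight starts at 2:30 PM + 311 min = 7:41 PM.
Check-in ends at 7:41 PM − 246 min = 3:35 PM.
Customs starts at 3:35 PM − 215 min = 12:00 PM.
Customs starts at 12:00 PM and the flight starts at 7:41 PM, so customs is first.

customs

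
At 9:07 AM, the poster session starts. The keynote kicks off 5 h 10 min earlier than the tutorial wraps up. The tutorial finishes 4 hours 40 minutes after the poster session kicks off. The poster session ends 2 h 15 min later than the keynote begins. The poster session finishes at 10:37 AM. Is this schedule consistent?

No

The tutorial ends at 9:07 AM + 280 min = 1:47 PM.
The keynote starts at 1:47 PM − 310 min = 8:37 AM.
The poster session ends at 8:37 AM + 135 min = 10:52 AM.
But the poster session is also said to end at 10:37 AM — a 15-minute conflict.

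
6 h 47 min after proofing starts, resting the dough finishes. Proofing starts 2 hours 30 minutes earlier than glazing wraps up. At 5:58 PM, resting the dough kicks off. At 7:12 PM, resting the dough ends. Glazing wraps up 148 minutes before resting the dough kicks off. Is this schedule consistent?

Glazing ends at 5:58 PM − 148 min = 3:30 PM.
Proofing starts at 3:30 PM − 150 min = 1:00 PM.
Resting the dough ends at 1:00 PM + 407 min = 7:47 PM.
But resting the dough is also said to end at 7:12 PM — a 35-minute conflict.

No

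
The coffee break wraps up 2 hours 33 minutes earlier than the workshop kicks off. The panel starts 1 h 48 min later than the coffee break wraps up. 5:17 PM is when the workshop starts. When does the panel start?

4:32 PM

The coffee break ends at 5:17 PM − 153 min = 2:44 PM.
The panel starts at 2:44 PM + 108 min = 4:32 PM.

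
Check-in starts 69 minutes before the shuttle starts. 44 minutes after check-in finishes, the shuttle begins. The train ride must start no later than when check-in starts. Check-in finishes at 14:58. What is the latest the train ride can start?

The shuttle starts at 14:58 + 44 min = 15:42.
Check-in starts at 15:42 − 69 min = 14:33.
The train ride is bounded by check-in, so the latest it can start is 14:33.

14:33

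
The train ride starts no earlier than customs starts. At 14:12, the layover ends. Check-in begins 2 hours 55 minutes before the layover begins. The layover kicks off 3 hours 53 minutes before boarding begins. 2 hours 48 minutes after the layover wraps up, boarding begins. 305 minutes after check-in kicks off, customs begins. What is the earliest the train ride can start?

15:17

Boarding starts at 14:12 + 168 min = 17:00.
The layover starts at 17:00 − 233 min = 13:07.
Check-in starts at 13:07 − 175 min = 10:12.
Customs starts at 10:12 + 305 min = 15:17.
The train ride is bounded by customs, so the earliest it can start is 15:17.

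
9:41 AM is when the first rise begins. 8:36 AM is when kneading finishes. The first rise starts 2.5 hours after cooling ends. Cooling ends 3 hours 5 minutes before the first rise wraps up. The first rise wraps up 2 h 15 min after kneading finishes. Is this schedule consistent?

The first rise ends at 8:36 AM + 135 min = 10:51 AM.
Cooling ends at 10:51 AM − 185 min = 7:46 AM.
The first rise starts at 7:46 AM + 150 min = 10:16 AM.
But the first rise is also said to start at 9:41 AM — a 35-minute conflict.

No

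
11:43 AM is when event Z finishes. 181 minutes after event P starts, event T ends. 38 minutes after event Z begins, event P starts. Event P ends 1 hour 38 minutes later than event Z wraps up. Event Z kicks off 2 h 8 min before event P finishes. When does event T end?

Event P ends at 11:43 AM + 98 min = 1:21 PM.
Event Z starts at 1:21 PM − 128 min = 11:13 AM.
Event P starts at 11:13 AM + 38 min = 11:51 AM.
Event T ends at 11:51 AM + 181 min = 2:52 PM.

2:52 PM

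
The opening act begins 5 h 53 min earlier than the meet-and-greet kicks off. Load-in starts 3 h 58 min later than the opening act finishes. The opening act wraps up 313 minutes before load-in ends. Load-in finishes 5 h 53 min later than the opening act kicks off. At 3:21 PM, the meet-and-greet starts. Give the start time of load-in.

The opening act starts at 3:21 PM − 353 min = 9:28 AM.
Load-in ends at 9:28 AM + 353 min = 3:21 PM.
The opening act ends at 3:21 PM − 313 min = 10:08 AM.
Load-in starts at 10:08 AM + 238 min = 2:06 PM.

2:06 PM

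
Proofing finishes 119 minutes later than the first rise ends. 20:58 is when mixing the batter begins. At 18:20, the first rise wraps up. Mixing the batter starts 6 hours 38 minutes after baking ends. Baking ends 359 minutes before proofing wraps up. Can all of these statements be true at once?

Proofing ends at 18:20 + 119 min = 20:19.
Baking ends at 20:19 − 359 min = 14:20.
Mixing the batter starts at 14:20 + 398 min = 20:58.
That matches the stated 20:58, so the schedule is consistent.

Yes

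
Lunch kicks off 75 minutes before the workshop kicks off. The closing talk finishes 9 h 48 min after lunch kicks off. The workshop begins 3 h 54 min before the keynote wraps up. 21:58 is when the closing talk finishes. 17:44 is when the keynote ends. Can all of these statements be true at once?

The workshop starts at 17:44 − 234 min = 13:50.
Lunch starts at 13:50 − 75 min = 12:35.
The closing talk ends at 12:35 + 588 min = 22:23.
But the closing talk is also said to end at 21:58 — a 25-minute conflict.

No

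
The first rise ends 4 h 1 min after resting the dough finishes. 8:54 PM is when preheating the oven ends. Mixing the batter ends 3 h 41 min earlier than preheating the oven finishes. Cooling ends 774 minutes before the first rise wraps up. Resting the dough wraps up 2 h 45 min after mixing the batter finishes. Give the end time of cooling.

11:05 AM

Mixing the batter ends at 8:54 PM − 221 min = 5:13 PM.
Resting the dough ends at 5:13 PM + 165 min = 7:58 PM.
The first rise ends at 7:58 PM + 241 min = 11:59 PM.
Cooling ends at 11:59 PM − 774 min = 11:05 AM.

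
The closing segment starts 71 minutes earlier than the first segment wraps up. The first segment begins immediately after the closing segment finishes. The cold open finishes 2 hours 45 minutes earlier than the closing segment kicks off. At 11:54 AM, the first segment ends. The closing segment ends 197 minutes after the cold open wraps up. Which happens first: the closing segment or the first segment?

the closing segment

The closing segment starts at 11:54 AM − 71 min = 10:43 AM.
The cold open ends at 10:43 AM − 165 min = 7:58 AM.
The closing segment ends at 7:58 AM + 197 min = 11:15 AM.
So the first segment starts at 11:15 AM.
The closing segment starts at 10:43 AM and the first segment starts at 11:15 AM, so the closing segment is first.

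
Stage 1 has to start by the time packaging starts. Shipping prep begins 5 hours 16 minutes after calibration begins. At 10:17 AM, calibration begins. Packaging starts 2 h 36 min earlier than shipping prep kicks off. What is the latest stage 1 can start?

12:57 PM

Shipping prep starts at 10:17 AM + 316 min = 3:33 PM.
Packaging starts at 3:33 PM − 156 min = 12:57 PM.
Stage 1 is bounded by packaging, so the latest it can start is 12:57 PM.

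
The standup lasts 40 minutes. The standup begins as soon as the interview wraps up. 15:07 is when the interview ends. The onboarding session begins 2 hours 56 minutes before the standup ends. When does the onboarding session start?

The standup starts at 15:07.
The standup ends at 15:07 + 40 min = 15:47.
The onboarding session starts at 15:47 − 176 min = 12:51.

12:51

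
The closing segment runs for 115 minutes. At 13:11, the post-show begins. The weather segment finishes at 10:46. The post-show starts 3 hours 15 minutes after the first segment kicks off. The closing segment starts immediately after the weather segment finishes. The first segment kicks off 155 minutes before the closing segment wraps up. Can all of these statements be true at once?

The closing segment starts at 10:46.
The closing segment ends at 10:46 + 115 min = 12:41.
The first segment starts at 12:41 − 155 min = 10:06.
The post-show starts at 10:06 + 195 min = 13:21.
But the post-show is also said to start at 13:11 — a 10-minute conflict.

No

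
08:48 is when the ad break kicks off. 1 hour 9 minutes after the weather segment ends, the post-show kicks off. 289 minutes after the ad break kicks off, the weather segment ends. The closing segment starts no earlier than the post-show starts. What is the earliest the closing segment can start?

The weather segment ends at 08:48 + 289 min = 13:37.
The post-show starts at 13:37 + 69 min = 14:46.
The closing segment is bounded by the post-show, so the earliest it can start is 14:46.

14:46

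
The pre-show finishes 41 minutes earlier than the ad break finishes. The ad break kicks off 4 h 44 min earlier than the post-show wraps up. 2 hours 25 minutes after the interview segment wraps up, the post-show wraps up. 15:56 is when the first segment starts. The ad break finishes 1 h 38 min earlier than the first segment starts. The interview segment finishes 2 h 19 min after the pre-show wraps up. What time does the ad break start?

13:37

The ad break ends at 15:56 − 98 min = 14:18.
The pre-show ends at 14:18 − 41 min = 13:37.
The interview segment ends at 13:37 + 139 min = 15:56.
The post-show ends at 15:56 + 145 min = 18:21.
The ad break starts at 18:21 − 284 min = 13:37.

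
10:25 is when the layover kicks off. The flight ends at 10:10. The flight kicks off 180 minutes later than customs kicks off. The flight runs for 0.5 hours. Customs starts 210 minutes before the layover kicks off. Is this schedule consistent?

No

Customs starts at 10:25 − 210 min = 06:55.
The flight starts at 06:55 + 180 min = 09:55.
The flight ends at 09:55 + 30 min = 10:25.
But the flight is also said to end at 10:10 — a 15-minute conflict.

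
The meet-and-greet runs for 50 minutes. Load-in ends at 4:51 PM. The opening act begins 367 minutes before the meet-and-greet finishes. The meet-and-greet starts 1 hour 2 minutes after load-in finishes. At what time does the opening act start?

12:36 PM

The meet-and-greet starts at 4:51 PM + 62 min = 5:53 PM.
The meet-and-greet ends at 5:53 PM + 50 min = 6:43 PM.
The opening act starts at 6:43 PM − 367 min = 12:36 PM.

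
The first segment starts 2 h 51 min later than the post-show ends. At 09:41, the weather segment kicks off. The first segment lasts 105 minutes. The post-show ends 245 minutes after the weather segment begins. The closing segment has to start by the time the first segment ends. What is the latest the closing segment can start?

The post-show ends at 09:41 + 245 min = 13:46.
The first segment starts at 13:46 + 171 min = 16:37.
The first segment ends at 16:37 + 105 min = 18:22.
The closing segment is bounded by the first segment, so the latest it can start is 18:22.

18:22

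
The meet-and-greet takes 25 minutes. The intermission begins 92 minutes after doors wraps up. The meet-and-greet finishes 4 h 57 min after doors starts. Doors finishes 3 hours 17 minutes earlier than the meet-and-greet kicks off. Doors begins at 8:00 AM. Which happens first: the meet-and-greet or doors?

doors

The meet-and-greet ends at 8:00 AM + 297 min = 12:57 PM.
The meet-and-greet starts at 12:57 PM − 25 min = 12:32 PM.
The meet-and-greet starts at 12:32 PM and doors starts at 8:00 AM, so doors is first.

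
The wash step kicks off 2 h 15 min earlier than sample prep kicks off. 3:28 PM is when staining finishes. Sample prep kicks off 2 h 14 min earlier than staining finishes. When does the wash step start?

10:59 AM

Sample prep starts at 3:28 PM − 134 min = 1:14 PM.
The wash step starts at 1:14 PM − 135 min = 10:59 AM.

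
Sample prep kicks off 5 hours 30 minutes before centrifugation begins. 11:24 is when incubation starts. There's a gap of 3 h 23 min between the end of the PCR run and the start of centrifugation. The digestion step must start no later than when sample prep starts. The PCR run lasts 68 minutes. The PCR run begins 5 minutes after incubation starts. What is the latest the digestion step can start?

10:30

The PCR run starts at 11:24 + 5 min = 11:29.
The PCR run ends at 11:29 + 68 min = 12:37.
Centrifugation starts at 12:37 + 203 min = 16:00.
Sample prep starts at 16:00 − 330 min = 10:30.
The digestion step is bounded by sample prep, so the latest it can start is 10:30.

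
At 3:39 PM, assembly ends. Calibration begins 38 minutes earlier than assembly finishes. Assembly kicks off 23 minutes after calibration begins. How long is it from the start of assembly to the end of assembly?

15 minutes

Calibration starts at 3:39 PM − 38 min = 3:01 PM.
Assembly starts at 3:01 PM + 23 min = 3:24 PM.
From 3:24 PM to 3:39 PM is 15 minutes.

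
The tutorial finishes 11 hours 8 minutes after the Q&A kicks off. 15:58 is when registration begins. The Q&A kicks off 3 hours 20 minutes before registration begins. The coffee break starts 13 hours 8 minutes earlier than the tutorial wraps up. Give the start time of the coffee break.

10:38

The Q&A starts at 15:58 − 200 min = 12:38.
The tutorial ends at 12:38 + 668 min = 23:46.
The coffee break starts at 23:46 − 788 min = 10:38.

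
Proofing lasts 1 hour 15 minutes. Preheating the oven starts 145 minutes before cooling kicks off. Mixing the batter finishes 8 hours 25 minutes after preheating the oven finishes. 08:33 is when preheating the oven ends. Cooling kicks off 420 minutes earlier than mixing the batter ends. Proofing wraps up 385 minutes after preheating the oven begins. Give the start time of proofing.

Mixing the batter ends at 08:33 + 505 min = 16:58.
Cooling starts at 16:58 − 420 min = 09:58.
Preheating the oven starts at 09:58 − 145 min = 07:33.
Proofing ends at 07:33 + 385 min = 13:58.
Proofing starts at 13:58 − 75 min = 12:43.

12:43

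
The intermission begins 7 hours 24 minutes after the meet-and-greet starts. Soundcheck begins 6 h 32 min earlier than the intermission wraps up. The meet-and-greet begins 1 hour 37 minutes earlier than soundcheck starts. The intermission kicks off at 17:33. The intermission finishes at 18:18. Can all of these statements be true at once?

Soundcheck starts at 18:18 − 392 min = 11:46.
The meet-and-greet starts at 11:46 − 97 min = 10:09.
The intermission starts at 10:09 + 444 min = 17:33.
That matches the stated 17:33, so the schedule is consistent.

Yes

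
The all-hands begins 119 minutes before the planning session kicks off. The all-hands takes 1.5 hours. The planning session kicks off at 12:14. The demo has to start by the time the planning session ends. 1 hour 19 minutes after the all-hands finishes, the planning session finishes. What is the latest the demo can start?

The all-hands starts at 12:14 − 119 min = 10:15.
The all-hands ends at 10:15 + 90 min = 11:45.
The planning session ends at 11:45 + 79 min = 13:04.
The demo is bounded by the planning session, so the latest it can start is 13:04.

13:04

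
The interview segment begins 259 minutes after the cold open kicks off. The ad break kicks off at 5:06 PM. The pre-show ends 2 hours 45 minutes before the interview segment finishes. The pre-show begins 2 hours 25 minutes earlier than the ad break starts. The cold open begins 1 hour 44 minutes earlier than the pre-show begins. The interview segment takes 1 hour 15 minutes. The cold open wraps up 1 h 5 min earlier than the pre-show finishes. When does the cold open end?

The pre-show starts at 5:06 PM − 145 min = 2:41 PM.
The cold open starts at 2:41 PM − 104 min = 12:57 PM.
The interview segment starts at 12:57 PM + 259 min = 5:16 PM.
The interview segment ends at 5:16 PM + 75 min = 6:31 PM.
The pre-show ends at 6:31 PM − 165 min = 3:46 PM.
The cold open ends at 3:46 PM − 65 min = 2:41 PM.

2:41 PM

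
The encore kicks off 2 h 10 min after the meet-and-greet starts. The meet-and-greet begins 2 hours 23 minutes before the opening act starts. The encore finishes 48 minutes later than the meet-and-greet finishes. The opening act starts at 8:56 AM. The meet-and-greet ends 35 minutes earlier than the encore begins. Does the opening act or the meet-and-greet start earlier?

The meet-and-greet starts at 8:56 AM − 143 min = 6:33 AM.
The opening act starts at 8:56 AM and the meet-and-greet starts at 6:33 AM, so the meet-and-greet is first.

the meet-and-greet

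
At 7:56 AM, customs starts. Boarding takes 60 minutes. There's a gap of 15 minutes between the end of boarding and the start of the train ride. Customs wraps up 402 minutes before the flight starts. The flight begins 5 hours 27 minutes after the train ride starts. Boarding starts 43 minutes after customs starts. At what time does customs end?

8:39 AM

Boarding starts at 7:56 AM + 43 min = 8:39 AM.
Boarding ends at 8:39 AM + 60 min = 9:39 AM.
The train ride starts at 9:39 AM + 15 min = 9:54 AM.
The flight starts at 9:54 AM + 327 min = 3:21 PM.
Customs ends at 3:21 PM − 402 min = 8:39 AM.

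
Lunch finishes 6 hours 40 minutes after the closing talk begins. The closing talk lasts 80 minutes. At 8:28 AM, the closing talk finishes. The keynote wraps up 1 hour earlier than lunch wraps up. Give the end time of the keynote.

The closing talk starts at 8:28 AM − 80 min = 7:08 AM.
Lunch ends at 7:08 AM + 400 min = 1:48 PM.
The keynote ends at 1:48 PM − 60 min = 12:48 PM.

12:48 PM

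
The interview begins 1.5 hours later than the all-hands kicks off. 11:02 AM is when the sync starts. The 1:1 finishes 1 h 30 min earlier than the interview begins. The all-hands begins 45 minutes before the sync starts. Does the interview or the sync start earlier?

The all-hands starts at 11:02 AM − 45 min = 10:17 AM.
The interview starts at 10:17 AM + 90 min = 11:47 AM.
The interview starts at 11:47 AM and the sync starts at 11:02 AM, so the sync is first.

the sync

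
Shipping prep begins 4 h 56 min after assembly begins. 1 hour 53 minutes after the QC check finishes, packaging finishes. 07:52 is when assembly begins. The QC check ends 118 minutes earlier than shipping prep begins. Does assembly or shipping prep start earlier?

Shipping prep starts at 07:52 + 296 min = 12:48.
Assembly starts at 07:52 and shipping prep starts at 12:48, so assembly is first.

assembly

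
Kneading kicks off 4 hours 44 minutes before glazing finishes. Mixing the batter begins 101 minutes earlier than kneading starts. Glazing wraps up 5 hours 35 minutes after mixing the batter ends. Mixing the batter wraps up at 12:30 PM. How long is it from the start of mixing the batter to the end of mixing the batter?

Glazing ends at 12:30 PM + 335 min = 6:05 PM.
Kneading starts at 6:05 PM − 284 min = 1:21 PM.
Mixing the batter starts at 1:21 PM − 101 min = 11:40 AM.
From 11:40 AM to 12:30 PM is 50 minutes.

50 minutes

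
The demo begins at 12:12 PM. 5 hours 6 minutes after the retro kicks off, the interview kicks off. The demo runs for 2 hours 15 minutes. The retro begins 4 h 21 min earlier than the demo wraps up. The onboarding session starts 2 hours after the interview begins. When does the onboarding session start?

The demo ends at 12:12 PM + 135 min = 2:27 PM.
The retro starts at 2:27 PM − 261 min = 10:06 AM.
The interview starts at 10:06 AM + 306 min = 3:12 PM.
The onboarding session starts at 3:12 PM + 120 min = 5:12 PM.

5:12 PM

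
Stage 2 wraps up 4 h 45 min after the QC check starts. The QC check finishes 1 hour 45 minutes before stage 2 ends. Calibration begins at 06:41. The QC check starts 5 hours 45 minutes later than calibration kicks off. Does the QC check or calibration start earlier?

The QC check starts at 06:41 + 345 min = 12:26.
The QC check starts at 12:26 and calibration starts at 06:41, so calibration is first.

calibration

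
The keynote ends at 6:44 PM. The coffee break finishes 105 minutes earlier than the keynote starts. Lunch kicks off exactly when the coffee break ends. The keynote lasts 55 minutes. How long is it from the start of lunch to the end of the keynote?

160 minutes

The keynote starts at 6:44 PM − 55 min = 5:49 PM.
The coffee break ends at 5:49 PM − 105 min = 4:04 PM.
So lunch starts at 4:04 PM.
From 4:04 PM to 6:44 PM is 160 minutes.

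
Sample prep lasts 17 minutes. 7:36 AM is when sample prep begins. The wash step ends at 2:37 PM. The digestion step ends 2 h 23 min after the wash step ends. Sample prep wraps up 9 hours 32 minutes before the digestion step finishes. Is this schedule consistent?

The digestion step ends at 2:37 PM + 143 min = 5:00 PM.
Sample prep ends at 5:00 PM − 572 min = 7:28 AM.
Sample prep starts at 7:28 AM − 17 min = 7:11 AM.
But sample prep is also said to start at 7:36 AM — a 25-minute conflict.

No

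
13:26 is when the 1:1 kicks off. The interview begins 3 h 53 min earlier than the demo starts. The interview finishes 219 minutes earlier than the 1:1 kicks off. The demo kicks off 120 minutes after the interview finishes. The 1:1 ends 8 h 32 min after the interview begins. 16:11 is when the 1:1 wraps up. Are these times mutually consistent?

The interview ends at 13:26 − 219 min = 09:47.
The demo starts at 09:47 + 120 min = 11:47.
The interview starts at 11:47 − 233 min = 07:54.
The 1:1 ends at 07:54 + 512 min = 16:26.
But the 1:1 is also said to end at 16:11 — a 15-minute conflict.

No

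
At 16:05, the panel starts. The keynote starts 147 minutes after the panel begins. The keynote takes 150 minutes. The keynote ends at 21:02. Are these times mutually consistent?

The keynote starts at 16:05 + 147 min = 18:32.
The keynote ends at 18:32 + 150 min = 21:02.
That matches the stated 21:02, so the schedule is consistent.

Yes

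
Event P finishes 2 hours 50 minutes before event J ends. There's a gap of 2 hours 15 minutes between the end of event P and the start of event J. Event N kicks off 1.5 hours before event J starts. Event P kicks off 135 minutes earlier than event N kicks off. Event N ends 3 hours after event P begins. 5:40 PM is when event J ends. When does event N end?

Event P ends at 5:40 PM − 170 min = 2:50 PM.
Event J starts at 2:50 PM + 135 min = 5:05 PM.
Event N starts at 5:05 PM − 90 min = 3:35 PM.
Event P starts at 3:35 PM − 135 min = 1:20 PM.
Event N ends at 1:20 PM + 180 min = 4:20 PM.

4:20 PM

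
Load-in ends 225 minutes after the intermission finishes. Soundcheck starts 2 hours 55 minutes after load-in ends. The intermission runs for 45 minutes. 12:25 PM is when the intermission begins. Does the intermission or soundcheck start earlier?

the intermission

The intermission ends at 12:25 PM + 45 min = 1:10 PM.
Load-in ends at 1:10 PM + 225 min = 4:55 PM.
Soundcheck starts at 4:55 PM + 175 min = 7:50 PM.
The intermission starts at 12:25 PM and soundcheck starts at 7:50 PM, so the intermission is first.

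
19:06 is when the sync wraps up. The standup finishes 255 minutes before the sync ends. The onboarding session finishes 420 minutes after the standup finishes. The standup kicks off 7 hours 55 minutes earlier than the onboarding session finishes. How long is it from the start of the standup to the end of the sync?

5 h 10 min

The standup ends at 19:06 − 255 min = 14:51.
The onboarding session ends at 14:51 + 420 min = 21:51.
The standup starts at 21:51 − 475 min = 13:56.
From 13:56 to 19:06 is 5 h 10 min.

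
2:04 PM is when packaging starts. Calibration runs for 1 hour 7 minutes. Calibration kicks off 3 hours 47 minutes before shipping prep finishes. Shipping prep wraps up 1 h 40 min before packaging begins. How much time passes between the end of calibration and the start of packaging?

4 h 20 min

Shipping prep ends at 2:04 PM − 100 min = 12:24 PM.
Calibration starts at 12:24 PM − 227 min = 8:37 AM.
Calibration ends at 8:37 AM + 67 min = 9:44 AM.
From 9:44 AM to 2:04 PM is 4 h 20 min.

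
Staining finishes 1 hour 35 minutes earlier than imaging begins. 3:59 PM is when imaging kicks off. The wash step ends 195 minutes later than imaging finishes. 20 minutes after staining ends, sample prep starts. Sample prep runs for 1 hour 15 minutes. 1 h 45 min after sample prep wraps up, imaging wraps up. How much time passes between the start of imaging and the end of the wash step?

5 hours

Staining ends at 3:59 PM − 95 min = 2:24 PM.
Sample prep starts at 2:24 PM + 20 min = 2:44 PM.
Sample prep ends at 2:44 PM + 75 min = 3:59 PM.
Imaging ends at 3:59 PM + 105 min = 5:44 PM.
The wash step ends at 5:44 PM + 195 min = 8:59 PM.
From 3:59 PM to 8:59 PM is 5 hours.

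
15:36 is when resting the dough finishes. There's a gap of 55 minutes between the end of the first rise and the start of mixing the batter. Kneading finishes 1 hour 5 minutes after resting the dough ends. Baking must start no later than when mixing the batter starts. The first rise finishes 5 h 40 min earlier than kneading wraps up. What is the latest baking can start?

Kneading ends at 15:36 + 65 min = 16:41.
The first rise ends at 16:41 − 340 min = 11:01.
Mixing the batter starts at 11:01 + 55 min = 11:56.
Baking is bounded by mixing the batter, so the latest it can start is 11:56.

11:56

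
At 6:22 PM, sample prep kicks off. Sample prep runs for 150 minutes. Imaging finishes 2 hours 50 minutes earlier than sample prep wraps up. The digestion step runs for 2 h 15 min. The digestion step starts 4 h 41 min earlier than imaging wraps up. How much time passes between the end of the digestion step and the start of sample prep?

Sample prep ends at 6:22 PM + 150 min = 8:52 PM.
Imaging ends at 8:52 PM − 170 min = 6:02 PM.
The digestion step starts at 6:02 PM − 281 min = 1:21 PM.
The digestion step ends at 1:21 PM + 135 min = 3:36 PM.
From 3:36 PM to 6:22 PM is 166 minutes.

166 minutes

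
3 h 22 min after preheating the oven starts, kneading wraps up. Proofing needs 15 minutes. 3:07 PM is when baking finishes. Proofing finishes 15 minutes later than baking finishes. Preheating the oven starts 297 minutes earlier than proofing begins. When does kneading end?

1:32 PM

Proofing ends at 3:07 PM + 15 min = 3:22 PM.
Proofing starts at 3:22 PM − 15 min = 3:07 PM.
Preheating the oven starts at 3:07 PM − 297 min = 10:10 AM.
Kneading ends at 10:10 AM + 202 min = 1:32 PM.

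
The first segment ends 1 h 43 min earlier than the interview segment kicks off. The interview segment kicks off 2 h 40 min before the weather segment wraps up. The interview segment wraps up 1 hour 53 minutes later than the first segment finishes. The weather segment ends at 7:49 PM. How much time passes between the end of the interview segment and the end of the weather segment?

2 hours 30 minutes

The interview segment starts at 7:49 PM − 160 min = 5:09 PM.
The first segment ends at 5:09 PM − 103 min = 3:26 PM.
The interview segment ends at 3:26 PM + 113 min = 5:19 PM.
From 5:19 PM to 7:49 PM is 2 hours 30 minutes.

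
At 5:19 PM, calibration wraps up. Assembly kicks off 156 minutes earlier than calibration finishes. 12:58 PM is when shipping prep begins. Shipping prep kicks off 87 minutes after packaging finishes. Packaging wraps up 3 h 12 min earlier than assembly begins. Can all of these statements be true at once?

Yes

Assembly starts at 5:19 PM − 156 min = 2:43 PM.
Packaging ends at 2:43 PM − 192 min = 11:31 AM.
Shipping prep starts at 11:31 AM + 87 min = 12:58 PM.
That matches the stated 12:58 PM, so the schedule is consistent.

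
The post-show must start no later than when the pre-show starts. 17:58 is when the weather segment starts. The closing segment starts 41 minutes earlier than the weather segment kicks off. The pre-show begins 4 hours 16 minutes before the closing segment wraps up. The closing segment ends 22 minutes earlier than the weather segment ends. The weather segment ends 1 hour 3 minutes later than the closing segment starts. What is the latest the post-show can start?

13:42

The closing segment starts at 17:58 − 41 min = 17:17.
The weather segment ends at 17:17 + 63 min = 18:20.
The closing segment ends at 18:20 − 22 min = 17:58.
The pre-show starts at 17:58 − 256 min = 13:42.
The post-show is bounded by the pre-show, so the latest it can start is 13:42.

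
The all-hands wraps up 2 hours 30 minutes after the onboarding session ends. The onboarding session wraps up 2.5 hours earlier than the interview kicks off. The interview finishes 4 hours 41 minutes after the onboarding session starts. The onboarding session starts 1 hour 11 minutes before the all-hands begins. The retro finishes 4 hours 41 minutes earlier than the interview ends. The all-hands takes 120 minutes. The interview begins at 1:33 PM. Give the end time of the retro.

10:22 AM

The onboarding session ends at 1:33 PM − 150 min = 11:03 AM.
The all-hands ends at 11:03 AM + 150 min = 1:33 PM.
The all-hands starts at 1:33 PM − 120 min = 11:33 AM.
The onboarding session starts at 11:33 AM − 71 min = 10:22 AM.
The interview ends at 10:22 AM + 281 min = 3:03 PM.
The retro ends at 3:03 PM − 281 min = 10:22 AM.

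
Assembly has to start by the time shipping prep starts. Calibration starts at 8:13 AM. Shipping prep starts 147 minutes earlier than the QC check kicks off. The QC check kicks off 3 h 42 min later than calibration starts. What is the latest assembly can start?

The QC check starts at 8:13 AM + 222 min = 11:55 AM.
Shipping prep starts at 11:55 AM − 147 min = 9:28 AM.
Assembly is bounded by shipping prep, so the latest it can start is 9:28 AM.

9:28 AM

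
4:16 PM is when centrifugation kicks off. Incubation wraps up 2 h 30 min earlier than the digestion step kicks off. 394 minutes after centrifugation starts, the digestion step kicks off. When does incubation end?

8:20 PM

The digestion step starts at 4:16 PM + 394 min = 10:50 PM.
Incubation ends at 10:50 PM − 150 min = 8:20 PM.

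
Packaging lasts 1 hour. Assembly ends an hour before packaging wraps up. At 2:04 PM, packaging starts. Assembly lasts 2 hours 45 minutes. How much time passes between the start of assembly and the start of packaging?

2 h 45 min

Packaging ends at 2:04 PM + 60 min = 3:04 PM.
Assembly ends at 3:04 PM − 60 min = 2:04 PM.
Assembly starts at 2:04 PM − 165 min = 11:19 AM.
From 11:19 AM to 2:04 PM is 2 h 45 min.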